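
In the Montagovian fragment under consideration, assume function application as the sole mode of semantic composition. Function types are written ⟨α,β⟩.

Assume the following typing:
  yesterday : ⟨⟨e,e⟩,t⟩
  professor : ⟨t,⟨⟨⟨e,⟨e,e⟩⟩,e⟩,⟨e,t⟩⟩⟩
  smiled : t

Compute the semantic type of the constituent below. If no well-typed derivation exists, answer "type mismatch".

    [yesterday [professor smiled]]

[professor smiled]: functor professor : ⟨t,⟨⟨⟨e,⟨e,e⟩⟩,e⟩,⟨e,t⟩⟩⟩, argument smiled : t; result ⟨⟨⟨e,⟨e,e⟩⟩,e⟩,⟨e,t⟩⟩.
At [yesterday [professor smiled]]: neither ⟨⟨e,e⟩,t⟩ nor ⟨⟨⟨e,⟨e,e⟩⟩,e⟩,⟨e,t⟩⟩ can take the other as argument; the node is ill-typed.

type mismatch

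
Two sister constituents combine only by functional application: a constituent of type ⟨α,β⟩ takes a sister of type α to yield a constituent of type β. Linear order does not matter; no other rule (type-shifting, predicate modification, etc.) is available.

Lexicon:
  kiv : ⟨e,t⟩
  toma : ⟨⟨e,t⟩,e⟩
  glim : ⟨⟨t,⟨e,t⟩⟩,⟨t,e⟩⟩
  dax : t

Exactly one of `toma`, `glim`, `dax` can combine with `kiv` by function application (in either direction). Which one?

toma — combines: toma : ⟨⟨e,t⟩,e⟩ takes kiv : ⟨e,t⟩ as argument, giving e.
glim : ⟨⟨t,⟨e,t⟩⟩,⟨t,e⟩⟩ — kiv needs e; glim needs ⟨t,⟨e,t⟩⟩; neither fits.
dax : t — kiv needs e; dax needs nothing (atomic); neither fits.

toma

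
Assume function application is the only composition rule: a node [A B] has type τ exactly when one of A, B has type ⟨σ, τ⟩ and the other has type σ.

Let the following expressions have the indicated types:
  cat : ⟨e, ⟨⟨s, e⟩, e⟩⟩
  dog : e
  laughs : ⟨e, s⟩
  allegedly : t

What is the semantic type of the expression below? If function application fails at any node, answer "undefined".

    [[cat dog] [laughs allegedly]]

[cat dog]: ⟨e, ⟨⟨s, e⟩, e⟩⟩ applied to e yields ⟨⟨s, e⟩, e⟩.
At [laughs allegedly]: neither ⟨e, s⟩ nor t can take the other as argument; the node is ill-typed.

undefined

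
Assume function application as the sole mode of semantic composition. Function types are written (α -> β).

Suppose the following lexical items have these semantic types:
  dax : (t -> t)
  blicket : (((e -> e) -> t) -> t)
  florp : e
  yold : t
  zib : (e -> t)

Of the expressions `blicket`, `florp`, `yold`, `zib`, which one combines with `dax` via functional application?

yold

blicket : (((e -> e) -> t) -> t) — dax needs t; blicket needs ((e -> e) -> t); neither fits.
florp : e — dax needs t; florp needs nothing (atomic); neither fits.
yold — combines: dax : (t -> t) takes yold : t as argument, giving t.
zib : (e -> t) — dax needs t; zib needs e; neither fits.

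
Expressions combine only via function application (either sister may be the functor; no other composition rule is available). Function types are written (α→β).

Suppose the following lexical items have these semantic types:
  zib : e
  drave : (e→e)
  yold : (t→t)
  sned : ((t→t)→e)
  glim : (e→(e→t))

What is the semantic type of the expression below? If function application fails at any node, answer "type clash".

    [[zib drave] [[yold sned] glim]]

t

[zib drave]: (e→e) applied to e yields e.
[yold sned]: ((t→t)→e) applied to (t→t) yields e.
[[yold sned] glim]: (e→(e→t)) applied to e yields (e→t).
[[zib drave] [[yold sned] glim]]: (e→t) applied to e yields t.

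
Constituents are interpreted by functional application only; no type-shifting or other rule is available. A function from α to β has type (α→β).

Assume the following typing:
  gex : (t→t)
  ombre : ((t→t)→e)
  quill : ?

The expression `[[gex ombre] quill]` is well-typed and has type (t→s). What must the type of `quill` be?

(e→(t→s))

[[gex ombre] quill] is required to be (t→s). [gex ombre] : e cannot yield (t→s) as functor, so quill : (e→(t→s)).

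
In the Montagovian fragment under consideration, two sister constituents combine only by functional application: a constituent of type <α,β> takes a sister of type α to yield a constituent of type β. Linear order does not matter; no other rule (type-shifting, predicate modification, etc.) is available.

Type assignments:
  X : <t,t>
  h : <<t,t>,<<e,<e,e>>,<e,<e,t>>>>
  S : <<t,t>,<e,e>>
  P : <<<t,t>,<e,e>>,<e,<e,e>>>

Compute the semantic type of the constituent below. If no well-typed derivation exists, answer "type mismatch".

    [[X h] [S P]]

[X h]: h is <<t,t>,<<e,<e,e>>,<e,<e,t>>>>, X is <t,t>; result <<e,<e,e>>,<e,<e,t>>>.
[S P]: P is <<<t,t>,<e,e>>,<e,<e,e>>>, S is <<t,t>,<e,e>>; result <e,<e,e>>.
[[X h] [S P]]: [X h] is <<e,<e,e>>,<e,<e,t>>>, [S P] is <e,<e,e>>; result <e,<e,t>>.

<e,<e,t>>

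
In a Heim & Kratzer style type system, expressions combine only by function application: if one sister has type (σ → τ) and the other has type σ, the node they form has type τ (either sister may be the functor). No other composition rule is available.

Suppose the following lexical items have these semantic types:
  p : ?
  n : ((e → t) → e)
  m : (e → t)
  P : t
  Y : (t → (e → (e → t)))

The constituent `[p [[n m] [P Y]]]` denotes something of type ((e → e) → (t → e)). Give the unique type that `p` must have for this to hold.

[p [[n m] [P Y]]] is required to be ((e → e) → (t → e)). [[n m] [P Y]] : (e → t) cannot yield ((e → e) → (t → e)) as functor, so p : ((e → t) → ((e → e) → (t → e))).

((e → t) → ((e → e) → (t → e)))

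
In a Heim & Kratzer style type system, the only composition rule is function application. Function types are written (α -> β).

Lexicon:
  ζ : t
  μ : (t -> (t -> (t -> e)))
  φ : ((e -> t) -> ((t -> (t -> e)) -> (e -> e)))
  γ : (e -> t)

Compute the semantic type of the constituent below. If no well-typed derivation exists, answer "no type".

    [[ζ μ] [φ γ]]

(e -> e)

[ζ μ]: μ is (t -> (t -> (t -> e))), ζ is t; result (t -> (t -> e)).
[φ γ]: φ is ((e -> t) -> ((t -> (t -> e)) -> (e -> e))), γ is (e -> t); result ((t -> (t -> e)) -> (e -> e)).
[[ζ μ] [φ γ]]: [φ γ] is ((t -> (t -> e)) -> (e -> e)), [ζ μ] is (t -> (t -> e)); result (e -> e).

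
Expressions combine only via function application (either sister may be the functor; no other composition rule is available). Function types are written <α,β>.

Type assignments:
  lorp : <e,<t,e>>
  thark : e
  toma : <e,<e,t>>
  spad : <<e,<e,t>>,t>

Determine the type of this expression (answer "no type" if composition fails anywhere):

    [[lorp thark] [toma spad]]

e

At [lorp thark], lorp : <e,<t,e>> takes thark : e, giving <t,e>.
At [toma spad], spad : <<e,<e,t>>,t> takes toma : <e,<e,t>>, giving t.
At [[lorp thark] [toma spad]], [lorp thark] : <t,e> takes [toma spad] : t, giving e.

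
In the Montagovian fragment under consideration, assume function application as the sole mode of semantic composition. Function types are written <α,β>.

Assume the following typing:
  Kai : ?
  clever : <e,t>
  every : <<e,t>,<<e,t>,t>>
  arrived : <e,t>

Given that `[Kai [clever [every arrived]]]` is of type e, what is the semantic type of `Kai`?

At [Kai [clever [every arrived]]] (required: e): [clever [every arrived]] is t, which is not a function with range e; hence Kai is the functor — type <t,e>.

<t,e>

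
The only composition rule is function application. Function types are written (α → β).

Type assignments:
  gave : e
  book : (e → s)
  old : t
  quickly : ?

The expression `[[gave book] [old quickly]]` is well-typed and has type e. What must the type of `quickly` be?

(t → (s → e))

For [[gave book] [old quickly]] to have type e with [gave book] of type s, [old quickly] must be the function: [old quickly] : (s → e).
For [old quickly] to have type (s → e) with old of type t, quickly must be the function: quickly : (t → (s → e)).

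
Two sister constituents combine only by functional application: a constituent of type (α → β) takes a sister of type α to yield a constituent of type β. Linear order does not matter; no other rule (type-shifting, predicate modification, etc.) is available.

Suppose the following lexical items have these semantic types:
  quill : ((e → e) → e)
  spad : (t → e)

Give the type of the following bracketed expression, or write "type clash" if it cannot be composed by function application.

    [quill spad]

type clash

At [quill spad]: neither ((e → e) → e) nor (t → e) can take the other as argument; the node is ill-typed.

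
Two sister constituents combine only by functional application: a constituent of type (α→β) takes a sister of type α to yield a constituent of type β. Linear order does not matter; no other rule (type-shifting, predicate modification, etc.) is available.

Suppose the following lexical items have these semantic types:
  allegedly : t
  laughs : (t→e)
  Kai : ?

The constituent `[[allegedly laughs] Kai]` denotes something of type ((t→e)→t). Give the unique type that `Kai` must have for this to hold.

[[allegedly laughs] Kai] must have type ((t→e)→t). The sister [allegedly laughs] has type e; that is not a function onto ((t→e)→t), so Kai must be the functor, of type (e→((t→e)→t)).

(e→((t→e)→t))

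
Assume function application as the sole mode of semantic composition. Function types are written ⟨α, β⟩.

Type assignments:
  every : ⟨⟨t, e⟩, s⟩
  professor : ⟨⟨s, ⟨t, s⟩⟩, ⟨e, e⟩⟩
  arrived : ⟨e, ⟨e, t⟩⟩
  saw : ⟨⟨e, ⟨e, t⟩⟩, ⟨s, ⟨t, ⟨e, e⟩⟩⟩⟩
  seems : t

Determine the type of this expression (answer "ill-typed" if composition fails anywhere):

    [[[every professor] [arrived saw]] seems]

[every professor]: ⟨⟨t, e⟩, s⟩ and ⟨⟨s, ⟨t, s⟩⟩, ⟨e, e⟩⟩ cannot combine by function application — type clash.

ill-typed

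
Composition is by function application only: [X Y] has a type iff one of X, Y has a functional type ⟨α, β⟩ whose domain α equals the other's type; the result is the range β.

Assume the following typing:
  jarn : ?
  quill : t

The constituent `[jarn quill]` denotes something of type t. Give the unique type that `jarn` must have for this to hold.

[jarn quill] must have type t. The sister quill has type t; that is not a function onto t, so jarn must be the functor, of type ⟨t, t⟩.

⟨t, t⟩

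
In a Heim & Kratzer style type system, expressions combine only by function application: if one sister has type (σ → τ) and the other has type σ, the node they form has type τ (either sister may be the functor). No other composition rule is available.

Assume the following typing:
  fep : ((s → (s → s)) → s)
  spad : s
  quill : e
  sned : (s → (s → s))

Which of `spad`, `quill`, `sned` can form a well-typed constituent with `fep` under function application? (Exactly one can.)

sned

spad : s — fep needs (s → (s → s)); spad needs nothing (atomic); neither fits.
quill : e — fep needs (s → (s → s)); quill needs nothing (atomic); neither fits.
sned — combines: fep : ((s → (s → s)) → s) takes sned : (s → (s → s)) as argument, giving s.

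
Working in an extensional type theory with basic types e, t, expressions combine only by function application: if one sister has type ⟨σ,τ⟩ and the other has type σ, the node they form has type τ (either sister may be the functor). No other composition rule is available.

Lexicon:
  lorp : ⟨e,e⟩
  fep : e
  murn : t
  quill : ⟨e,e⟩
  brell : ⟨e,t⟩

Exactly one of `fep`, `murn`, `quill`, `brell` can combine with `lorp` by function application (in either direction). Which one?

fep

fep — combines: lorp : ⟨e,e⟩ takes fep : e as argument, giving e.
murn : t — no; lorp wants e, and murn wants nothing (atomic).
quill : ⟨e,e⟩ — no; lorp wants e, and quill wants e.
brell : ⟨e,t⟩ — no; lorp wants e, and brell wants e.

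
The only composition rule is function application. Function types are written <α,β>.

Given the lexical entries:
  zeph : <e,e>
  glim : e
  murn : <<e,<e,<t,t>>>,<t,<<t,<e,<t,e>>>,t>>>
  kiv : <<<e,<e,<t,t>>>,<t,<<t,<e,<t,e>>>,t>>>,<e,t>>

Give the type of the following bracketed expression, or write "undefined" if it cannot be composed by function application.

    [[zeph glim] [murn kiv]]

[zeph glim]: zeph is <e,e>, glim is e; result e.
[murn kiv]: kiv is <<<e,<e,<t,t>>>,<t,<<t,<e,<t,e>>>,t>>>,<e,t>>, murn is <<e,<e,<t,t>>>,<t,<<t,<e,<t,e>>>,t>>>; result <e,t>.
[[zeph glim] [murn kiv]]: [murn kiv] is <e,t>, [zeph glim] is e; result t.

t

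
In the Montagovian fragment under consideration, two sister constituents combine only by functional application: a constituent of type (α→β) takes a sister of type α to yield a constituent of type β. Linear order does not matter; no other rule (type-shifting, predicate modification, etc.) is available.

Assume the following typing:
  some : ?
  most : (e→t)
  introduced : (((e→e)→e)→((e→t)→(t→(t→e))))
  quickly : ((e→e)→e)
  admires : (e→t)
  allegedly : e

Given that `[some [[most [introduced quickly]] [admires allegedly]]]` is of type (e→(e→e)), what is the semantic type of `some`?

((t→e)→(e→(e→e)))

At [some [[most [introduced quickly]] [admires allegedly]]] (required: (e→(e→e))): [[most [introduced quickly]] [admires allegedly]] is (t→e), which is not a function with range (e→(e→e)); hence some is the functor — type ((t→e)→(e→(e→e))).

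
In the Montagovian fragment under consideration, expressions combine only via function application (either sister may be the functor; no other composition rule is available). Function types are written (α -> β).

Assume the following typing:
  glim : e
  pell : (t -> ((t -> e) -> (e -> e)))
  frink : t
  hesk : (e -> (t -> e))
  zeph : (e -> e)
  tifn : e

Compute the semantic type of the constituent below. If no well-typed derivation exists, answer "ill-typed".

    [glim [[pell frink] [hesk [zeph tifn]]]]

e

[pell frink] — pell of type (t -> ((t -> e) -> (e -> e))) combines with frink of type t: type ((t -> e) -> (e -> e)).
[zeph tifn] — zeph of type (e -> e) combines with tifn of type e: type e.
[hesk [zeph tifn]] — hesk of type (e -> (t -> e)) combines with [zeph tifn] of type e: type (t -> e).
[[pell frink] [hesk [zeph tifn]]] — [pell frink] of type ((t -> e) -> (e -> e)) combines with [hesk [zeph tifn]] of type (t -> e): type (e -> e).
[glim [[pell frink] [hesk [zeph tifn]]]] — [[pell frink] [hesk [zeph tifn]]] of type (e -> e) combines with glim of type e: type e.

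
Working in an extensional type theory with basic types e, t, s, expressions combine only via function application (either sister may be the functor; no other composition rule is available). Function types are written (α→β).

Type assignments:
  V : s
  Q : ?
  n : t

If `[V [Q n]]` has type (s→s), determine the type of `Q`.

(t→(s→(s→s)))

For [V [Q n]] to have type (s→s) with V of type s, [Q n] must be the function: [Q n] : (s→(s→s)).
For [Q n] to have type (s→(s→s)) with n of type t, Q must be the function: Q : (t→(s→(s→s))).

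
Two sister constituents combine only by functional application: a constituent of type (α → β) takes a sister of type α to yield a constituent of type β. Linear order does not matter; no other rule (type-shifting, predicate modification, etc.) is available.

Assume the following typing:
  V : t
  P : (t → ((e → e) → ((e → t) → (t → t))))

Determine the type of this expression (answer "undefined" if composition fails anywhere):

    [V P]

[V P] — P of type (t → ((e → e) → ((e → t) → (t → t)))) combines with V of type t: type ((e → e) → ((e → t) → (t → t))).

((e → e) → ((e → t) → (t → t)))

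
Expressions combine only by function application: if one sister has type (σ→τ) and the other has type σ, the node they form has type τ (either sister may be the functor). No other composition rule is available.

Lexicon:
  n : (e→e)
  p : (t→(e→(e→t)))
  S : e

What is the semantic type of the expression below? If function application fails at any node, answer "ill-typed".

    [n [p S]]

ill-typed

[p S]: (t→(e→(e→t))) and e cannot combine by function application — type clash.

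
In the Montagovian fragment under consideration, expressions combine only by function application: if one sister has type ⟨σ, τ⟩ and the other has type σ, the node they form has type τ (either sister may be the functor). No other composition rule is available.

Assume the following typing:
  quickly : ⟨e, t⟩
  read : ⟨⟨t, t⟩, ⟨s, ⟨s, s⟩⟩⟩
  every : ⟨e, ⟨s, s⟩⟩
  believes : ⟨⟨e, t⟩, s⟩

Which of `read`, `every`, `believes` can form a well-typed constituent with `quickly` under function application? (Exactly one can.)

believes

read : ⟨⟨t, t⟩, ⟨s, ⟨s, s⟩⟩⟩ — quickly needs e; read needs ⟨t, t⟩; neither fits.
every : ⟨e, ⟨s, s⟩⟩ — quickly needs e; every needs e; neither fits.
believes — combines: believes : ⟨⟨e, t⟩, s⟩ takes quickly : ⟨e, t⟩ as argument, giving s.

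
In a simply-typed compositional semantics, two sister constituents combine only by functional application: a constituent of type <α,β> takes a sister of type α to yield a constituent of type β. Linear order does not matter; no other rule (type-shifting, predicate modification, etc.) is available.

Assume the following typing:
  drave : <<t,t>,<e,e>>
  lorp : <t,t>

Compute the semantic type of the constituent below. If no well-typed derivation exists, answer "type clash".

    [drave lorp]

[drave lorp]: functor drave : <<t,t>,<e,e>>, argument lorp : <t,t>; result <e,e>.

<e,e>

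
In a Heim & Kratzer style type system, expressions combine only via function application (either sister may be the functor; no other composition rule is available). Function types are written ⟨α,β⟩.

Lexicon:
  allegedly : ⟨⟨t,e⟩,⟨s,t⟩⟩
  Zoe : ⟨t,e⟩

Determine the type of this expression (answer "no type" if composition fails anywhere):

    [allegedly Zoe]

[allegedly Zoe]: ⟨⟨t,e⟩,⟨s,t⟩⟩ applied to ⟨t,e⟩ yields ⟨s,t⟩.

⟨s,t⟩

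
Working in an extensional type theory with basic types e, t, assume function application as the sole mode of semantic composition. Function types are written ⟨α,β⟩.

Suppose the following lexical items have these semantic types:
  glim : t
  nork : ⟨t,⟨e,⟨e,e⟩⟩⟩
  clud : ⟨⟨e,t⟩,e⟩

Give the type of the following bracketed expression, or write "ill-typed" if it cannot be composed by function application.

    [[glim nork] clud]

ill-typed

At [glim nork], nork : ⟨t,⟨e,⟨e,e⟩⟩⟩ takes glim : t, giving ⟨e,⟨e,e⟩⟩.
At [[glim nork] clud]: neither ⟨e,⟨e,e⟩⟩ nor ⟨⟨e,t⟩,e⟩ can take the other as argument; the node is ill-typed.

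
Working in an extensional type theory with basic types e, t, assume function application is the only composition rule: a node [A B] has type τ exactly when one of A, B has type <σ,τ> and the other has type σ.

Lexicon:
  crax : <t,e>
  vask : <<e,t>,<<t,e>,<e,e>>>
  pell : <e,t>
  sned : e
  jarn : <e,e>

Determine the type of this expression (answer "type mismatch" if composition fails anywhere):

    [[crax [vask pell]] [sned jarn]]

[vask pell] — vask of type <<e,t>,<<t,e>,<e,e>>> combines with pell of type <e,t>: type <<t,e>,<e,e>>.
[crax [vask pell]] — [vask pell] of type <<t,e>,<e,e>> combines with crax of type <t,e>: type <e,e>.
[sned jarn] — jarn of type <e,e> combines with sned of type e: type e.
[[crax [vask pell]] [sned jarn]] — [crax [vask pell]] of type <e,e> combines with [sned jarn] of type e: type e.

e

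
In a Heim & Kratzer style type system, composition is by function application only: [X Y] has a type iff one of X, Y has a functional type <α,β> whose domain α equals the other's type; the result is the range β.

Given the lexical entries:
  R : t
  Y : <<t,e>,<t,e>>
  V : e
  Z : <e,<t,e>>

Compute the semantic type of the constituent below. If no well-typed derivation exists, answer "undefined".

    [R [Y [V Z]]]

e

[V Z]: functor Z : <e,<t,e>>, argument V : e; result <t,e>.
[Y [V Z]]: functor Y : <<t,e>,<t,e>>, argument [V Z] : <t,e>; result <t,e>.
[R [Y [V Z]]]: functor [Y [V Z]] : <t,e>, argument R : t; result e.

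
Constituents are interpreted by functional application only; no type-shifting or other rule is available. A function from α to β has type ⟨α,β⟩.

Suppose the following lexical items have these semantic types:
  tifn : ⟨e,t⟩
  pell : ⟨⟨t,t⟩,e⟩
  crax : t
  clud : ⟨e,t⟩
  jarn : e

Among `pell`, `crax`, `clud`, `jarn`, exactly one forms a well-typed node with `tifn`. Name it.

jarn

pell : ⟨⟨t,t⟩,e⟩ — tifn needs e; pell needs ⟨t,t⟩; neither fits.
crax : t — tifn needs e; crax needs nothing (atomic); neither fits.
clud : ⟨e,t⟩ — tifn needs e; clud needs e; neither fits.
jarn — combines: tifn : ⟨e,t⟩ takes jarn : e as argument, giving t.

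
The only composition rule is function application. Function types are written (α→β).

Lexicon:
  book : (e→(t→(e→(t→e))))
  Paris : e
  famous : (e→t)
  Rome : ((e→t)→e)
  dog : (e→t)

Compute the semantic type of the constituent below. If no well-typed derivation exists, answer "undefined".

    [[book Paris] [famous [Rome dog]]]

At [book Paris], book : (e→(t→(e→(t→e)))) takes Paris : e, giving (t→(e→(t→e))).
At [Rome dog], Rome : ((e→t)→e) takes dog : (e→t), giving e.
At [famous [Rome dog]], famous : (e→t) takes [Rome dog] : e, giving t.
At [[book Paris] [famous [Rome dog]]], [book Paris] : (t→(e→(t→e))) takes [famous [Rome dog]] : t, giving (e→(t→e)).

(e→(t→e))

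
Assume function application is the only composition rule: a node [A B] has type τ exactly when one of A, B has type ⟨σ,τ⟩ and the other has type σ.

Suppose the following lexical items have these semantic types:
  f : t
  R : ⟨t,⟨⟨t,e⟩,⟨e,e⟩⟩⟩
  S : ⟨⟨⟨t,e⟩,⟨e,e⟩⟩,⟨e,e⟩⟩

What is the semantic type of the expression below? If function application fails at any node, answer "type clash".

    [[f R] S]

At [f R], R : ⟨t,⟨⟨t,e⟩,⟨e,e⟩⟩⟩ takes f : t, giving ⟨⟨t,e⟩,⟨e,e⟩⟩.
At [[f R] S], S : ⟨⟨⟨t,e⟩,⟨e,e⟩⟩,⟨e,e⟩⟩ takes [f R] : ⟨⟨t,e⟩,⟨e,e⟩⟩, giving ⟨e,e⟩.

⟨e,e⟩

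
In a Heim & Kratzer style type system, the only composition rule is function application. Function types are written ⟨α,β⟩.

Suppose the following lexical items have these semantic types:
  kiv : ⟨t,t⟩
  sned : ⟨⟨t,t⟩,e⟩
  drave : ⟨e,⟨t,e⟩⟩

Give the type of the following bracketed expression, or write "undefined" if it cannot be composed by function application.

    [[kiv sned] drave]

⟨t,e⟩

[kiv sned] — sned of type ⟨⟨t,t⟩,e⟩ combines with kiv of type ⟨t,t⟩: type e.
[[kiv sned] drave] — drave of type ⟨e,⟨t,e⟩⟩ combines with [kiv sned] of type e: type ⟨t,e⟩.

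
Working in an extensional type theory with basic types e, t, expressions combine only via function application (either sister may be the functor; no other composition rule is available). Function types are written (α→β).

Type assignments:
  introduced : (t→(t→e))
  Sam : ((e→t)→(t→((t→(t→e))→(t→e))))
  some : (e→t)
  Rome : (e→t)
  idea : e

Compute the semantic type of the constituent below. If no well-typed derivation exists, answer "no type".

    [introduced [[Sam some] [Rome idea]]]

[Sam some]: ((e→t)→(t→((t→(t→e))→(t→e)))) applied to (e→t) yields (t→((t→(t→e))→(t→e))).
[Rome idea]: (e→t) applied to e yields t.
[[Sam some] [Rome idea]]: (t→((t→(t→e))→(t→e))) applied to t yields ((t→(t→e))→(t→e)).
[introduced [[Sam some] [Rome idea]]]: ((t→(t→e))→(t→e)) applied to (t→(t→e)) yields (t→e).

(t→e)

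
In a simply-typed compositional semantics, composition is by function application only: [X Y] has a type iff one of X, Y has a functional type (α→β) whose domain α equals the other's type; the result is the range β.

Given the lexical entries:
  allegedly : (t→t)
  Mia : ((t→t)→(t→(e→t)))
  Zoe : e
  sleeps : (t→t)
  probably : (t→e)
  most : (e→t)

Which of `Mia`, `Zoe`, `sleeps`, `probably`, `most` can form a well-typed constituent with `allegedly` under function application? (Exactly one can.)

Mia

Mia — combines: Mia : ((t→t)→(t→(e→t))) takes allegedly : (t→t) as argument, giving (t→(e→t)).
Zoe : e — allegedly needs t; Zoe needs nothing (atomic); neither fits.
sleeps : (t→t) — allegedly needs t; sleeps needs t; neither fits.
probably : (t→e) — allegedly needs t; probably needs t; neither fits.
most : (e→t) — allegedly needs t; most needs e; neither fits.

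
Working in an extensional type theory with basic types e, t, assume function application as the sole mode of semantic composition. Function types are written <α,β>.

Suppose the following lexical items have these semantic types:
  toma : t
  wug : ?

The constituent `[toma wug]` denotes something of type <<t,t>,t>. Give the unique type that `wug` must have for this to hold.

At [toma wug] (required: <<t,t>,t>): toma is t, which is not a function with range <<t,t>,t>; hence wug is the functor — type <t,<<t,t>,t>>.

<t,<<t,t>,t>>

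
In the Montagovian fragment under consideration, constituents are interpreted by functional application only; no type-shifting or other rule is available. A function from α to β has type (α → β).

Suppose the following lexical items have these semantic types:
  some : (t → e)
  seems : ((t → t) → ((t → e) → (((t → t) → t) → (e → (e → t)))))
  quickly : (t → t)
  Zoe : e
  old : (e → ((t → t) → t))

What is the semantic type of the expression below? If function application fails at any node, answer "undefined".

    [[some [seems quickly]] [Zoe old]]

(e → (e → t))

[seems quickly] — seems of type ((t → t) → ((t → e) → (((t → t) → t) → (e → (e → t))))) combines with quickly of type (t → t): type ((t → e) → (((t → t) → t) → (e → (e → t)))).
[some [seems quickly]] — [seems quickly] of type ((t → e) → (((t → t) → t) → (e → (e → t)))) combines with some of type (t → e): type (((t → t) → t) → (e → (e → t))).
[Zoe old] — old of type (e → ((t → t) → t)) combines with Zoe of type e: type ((t → t) → t).
[[some [seems quickly]] [Zoe old]] — [some [seems quickly]] of type (((t → t) → t) → (e → (e → t))) combines with [Zoe old] of type ((t → t) → t): type (e → (e → t)).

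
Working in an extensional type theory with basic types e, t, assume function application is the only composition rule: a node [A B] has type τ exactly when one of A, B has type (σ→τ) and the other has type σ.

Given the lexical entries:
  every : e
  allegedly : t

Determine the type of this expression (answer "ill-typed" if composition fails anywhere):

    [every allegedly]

ill-typed

At [every allegedly]: neither e nor t can take the other as argument; the node is ill-typed.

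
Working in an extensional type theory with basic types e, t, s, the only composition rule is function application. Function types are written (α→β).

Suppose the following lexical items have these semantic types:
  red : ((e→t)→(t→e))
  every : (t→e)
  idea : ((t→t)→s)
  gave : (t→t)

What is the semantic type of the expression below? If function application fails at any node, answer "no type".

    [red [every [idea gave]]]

[idea gave]: ((t→t)→s) applied to (t→t) yields s.
[every [idea gave]]: (t→e) and s cannot combine by function application — type clash.

no type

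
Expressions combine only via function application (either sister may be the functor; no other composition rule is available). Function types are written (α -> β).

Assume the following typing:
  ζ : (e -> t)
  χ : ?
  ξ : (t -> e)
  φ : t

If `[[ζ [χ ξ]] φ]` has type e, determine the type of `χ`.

At [[ζ [χ ξ]] φ] (required: e): φ is t, which is not a function with range e; hence [ζ [χ ξ]] is the functor — type (t -> e).
At [ζ [χ ξ]] (required: (t -> e)): ζ is (e -> t), which is not a function with range (t -> e); hence [χ ξ] is the functor — type ((e -> t) -> (t -> e)).
At [χ ξ] (required: ((e -> t) -> (t -> e))): ξ is (t -> e), which is not a function with range ((e -> t) -> (t -> e)); hence χ is the functor — type ((t -> e) -> ((e -> t) -> (t -> e))).

((t -> e) -> ((e -> t) -> (t -> e)))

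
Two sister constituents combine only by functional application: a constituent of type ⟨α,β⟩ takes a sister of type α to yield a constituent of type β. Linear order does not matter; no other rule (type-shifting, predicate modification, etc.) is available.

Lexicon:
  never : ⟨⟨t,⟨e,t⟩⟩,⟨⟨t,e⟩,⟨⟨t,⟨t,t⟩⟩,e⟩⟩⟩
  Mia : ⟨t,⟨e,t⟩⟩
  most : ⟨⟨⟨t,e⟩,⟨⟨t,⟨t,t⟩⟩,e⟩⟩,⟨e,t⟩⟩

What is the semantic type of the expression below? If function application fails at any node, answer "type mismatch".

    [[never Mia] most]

⟨e,t⟩

[never Mia] — never of type ⟨⟨t,⟨e,t⟩⟩,⟨⟨t,e⟩,⟨⟨t,⟨t,t⟩⟩,e⟩⟩⟩ combines with Mia of type ⟨t,⟨e,t⟩⟩: type ⟨⟨t,e⟩,⟨⟨t,⟨t,t⟩⟩,e⟩⟩.
[[never Mia] most] — most of type ⟨⟨⟨t,e⟩,⟨⟨t,⟨t,t⟩⟩,e⟩⟩,⟨e,t⟩⟩ combines with [never Mia] of type ⟨⟨t,e⟩,⟨⟨t,⟨t,t⟩⟩,e⟩⟩: type ⟨e,t⟩.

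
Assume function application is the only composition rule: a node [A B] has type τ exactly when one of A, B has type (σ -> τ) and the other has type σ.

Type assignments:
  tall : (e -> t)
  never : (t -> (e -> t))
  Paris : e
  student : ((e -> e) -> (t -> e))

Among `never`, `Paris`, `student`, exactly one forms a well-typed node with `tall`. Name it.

Paris

never : (t -> (e -> t)) — neither side's domain matches the other.
Paris — combines: tall : (e -> t) takes Paris : e as argument, giving t.
student : ((e -> e) -> (t -> e)) — neither side's domain matches the other.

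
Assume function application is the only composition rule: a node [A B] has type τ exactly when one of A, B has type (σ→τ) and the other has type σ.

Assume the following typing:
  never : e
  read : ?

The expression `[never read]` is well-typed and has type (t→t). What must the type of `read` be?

(e→(t→t))

[never read] must have type (t→t). The sister never has type e; that is not a function onto (t→t), so read must be the functor, of type (e→(t→t)).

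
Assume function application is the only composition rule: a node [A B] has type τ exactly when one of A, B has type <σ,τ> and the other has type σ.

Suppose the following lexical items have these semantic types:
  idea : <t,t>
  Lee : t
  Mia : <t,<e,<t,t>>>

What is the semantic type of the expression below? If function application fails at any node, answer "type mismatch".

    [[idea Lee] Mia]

<e,<t,t>>

[idea Lee]: idea is <t,t>, Lee is t; result t.
[[idea Lee] Mia]: Mia is <t,<e,<t,t>>>, [idea Lee] is t; result <e,<t,t>>.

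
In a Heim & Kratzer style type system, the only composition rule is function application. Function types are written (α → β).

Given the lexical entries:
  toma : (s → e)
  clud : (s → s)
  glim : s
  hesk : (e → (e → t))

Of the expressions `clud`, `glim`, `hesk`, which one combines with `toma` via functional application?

clud : (s → s) — neither side's domain matches the other.
glim — combines: toma : (s → e) takes glim : s as argument, giving e.
hesk : (e → (e → t)) — neither side's domain matches the other.

glim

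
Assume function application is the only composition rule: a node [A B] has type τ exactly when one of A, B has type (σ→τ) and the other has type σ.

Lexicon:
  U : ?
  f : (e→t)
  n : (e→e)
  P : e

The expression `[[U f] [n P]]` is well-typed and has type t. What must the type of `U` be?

((e→t)→(e→t))

[[U f] [n P]] must have type t. The sister [n P] has type e; that is not a function onto t, so [U f] must be the functor, of type (e→t).
[U f] must have type (e→t). The sister f has type (e→t); that is not a function onto (e→t), so U must be the functor, of type ((e→t)→(e→t)).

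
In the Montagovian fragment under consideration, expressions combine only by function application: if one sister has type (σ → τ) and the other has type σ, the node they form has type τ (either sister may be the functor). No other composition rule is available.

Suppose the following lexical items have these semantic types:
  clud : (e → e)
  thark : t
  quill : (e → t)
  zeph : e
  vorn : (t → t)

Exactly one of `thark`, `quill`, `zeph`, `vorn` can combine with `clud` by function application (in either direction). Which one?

zeph

thark : t — no; clud wants e, and thark wants nothing (atomic).
quill : (e → t) — no; clud wants e, and quill wants e.
zeph — combines: clud : (e → e) takes zeph : e as argument, giving e.
vorn : (t → t) — no; clud wants e, and vorn wants t.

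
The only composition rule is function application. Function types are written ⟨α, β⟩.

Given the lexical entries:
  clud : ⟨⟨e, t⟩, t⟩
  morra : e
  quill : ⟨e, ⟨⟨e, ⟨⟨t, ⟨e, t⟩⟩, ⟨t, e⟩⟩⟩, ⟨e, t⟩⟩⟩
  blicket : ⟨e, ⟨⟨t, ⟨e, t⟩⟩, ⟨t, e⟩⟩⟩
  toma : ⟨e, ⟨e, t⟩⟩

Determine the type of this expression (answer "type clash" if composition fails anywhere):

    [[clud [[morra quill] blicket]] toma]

type clash

[morra quill]: quill is ⟨e, ⟨⟨e, ⟨⟨t, ⟨e, t⟩⟩, ⟨t, e⟩⟩⟩, ⟨e, t⟩⟩⟩, morra is e; result ⟨⟨e, ⟨⟨t, ⟨e, t⟩⟩, ⟨t, e⟩⟩⟩, ⟨e, t⟩⟩.
[[morra quill] blicket]: [morra quill] is ⟨⟨e, ⟨⟨t, ⟨e, t⟩⟩, ⟨t, e⟩⟩⟩, ⟨e, t⟩⟩, blicket is ⟨e, ⟨⟨t, ⟨e, t⟩⟩, ⟨t, e⟩⟩⟩; result ⟨e, t⟩.
[clud [[morra quill] blicket]]: clud is ⟨⟨e, t⟩, t⟩, [[morra quill] blicket] is ⟨e, t⟩; result t.
At [[clud [[morra quill] blicket]] toma]: neither t nor ⟨e, ⟨e, t⟩⟩ can take the other as argument; the node is ill-typed.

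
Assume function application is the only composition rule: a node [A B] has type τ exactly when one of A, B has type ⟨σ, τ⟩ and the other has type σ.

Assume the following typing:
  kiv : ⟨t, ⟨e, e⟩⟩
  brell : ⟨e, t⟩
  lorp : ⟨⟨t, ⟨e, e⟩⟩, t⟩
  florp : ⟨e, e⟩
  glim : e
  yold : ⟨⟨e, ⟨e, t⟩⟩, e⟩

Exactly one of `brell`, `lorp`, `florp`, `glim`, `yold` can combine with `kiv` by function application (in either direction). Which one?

lorp

brell : ⟨e, t⟩ — neither side's domain matches the other.
lorp — combines: lorp : ⟨⟨t, ⟨e, e⟩⟩, t⟩ takes kiv : ⟨t, ⟨e, e⟩⟩ as argument, giving t.
florp : ⟨e, e⟩ — neither side's domain matches the other.
glim : e — neither side's domain matches the other.
yold : ⟨⟨e, ⟨e, t⟩⟩, e⟩ — neither side's domain matches the other.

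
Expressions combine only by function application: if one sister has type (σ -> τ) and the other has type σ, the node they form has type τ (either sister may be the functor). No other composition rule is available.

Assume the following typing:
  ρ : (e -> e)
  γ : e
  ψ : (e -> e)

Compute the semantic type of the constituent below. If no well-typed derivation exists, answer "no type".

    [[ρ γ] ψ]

At [ρ γ], ρ : (e -> e) takes γ : e, giving e.
At [[ρ γ] ψ], ψ : (e -> e) takes [ρ γ] : e, giving e.

e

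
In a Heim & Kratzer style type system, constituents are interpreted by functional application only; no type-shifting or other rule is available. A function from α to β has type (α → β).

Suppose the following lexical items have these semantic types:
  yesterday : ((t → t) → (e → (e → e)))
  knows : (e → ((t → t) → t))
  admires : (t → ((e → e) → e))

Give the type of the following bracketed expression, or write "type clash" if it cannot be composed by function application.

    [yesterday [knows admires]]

type clash

[knows admires]: (e → ((t → t) → t)) with (t → ((e → e) → e)) — neither is a function whose domain matches the other; composition fails here.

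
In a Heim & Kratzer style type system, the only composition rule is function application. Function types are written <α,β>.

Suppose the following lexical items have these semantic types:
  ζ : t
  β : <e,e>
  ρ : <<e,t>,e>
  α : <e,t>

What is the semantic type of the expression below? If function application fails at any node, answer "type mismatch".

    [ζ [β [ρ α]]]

type mismatch

[ρ α] — ρ of type <<e,t>,e> combines with α of type <e,t>: type e.
[β [ρ α]] — β of type <e,e> combines with [ρ α] of type e: type e.
At [ζ [β [ρ α]]]: neither t nor e can take the other as argument; the node is ill-typed.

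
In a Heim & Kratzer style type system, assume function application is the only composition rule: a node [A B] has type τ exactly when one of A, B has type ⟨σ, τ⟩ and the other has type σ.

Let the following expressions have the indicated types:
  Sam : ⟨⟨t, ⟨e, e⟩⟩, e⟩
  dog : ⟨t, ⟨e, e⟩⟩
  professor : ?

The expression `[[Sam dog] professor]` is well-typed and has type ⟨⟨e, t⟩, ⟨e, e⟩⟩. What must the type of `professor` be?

[[Sam dog] professor] is required to be ⟨⟨e, t⟩, ⟨e, e⟩⟩. [Sam dog] : e cannot yield ⟨⟨e, t⟩, ⟨e, e⟩⟩ as functor, so professor : ⟨e, ⟨⟨e, t⟩, ⟨e, e⟩⟩⟩.

⟨e, ⟨⟨e, t⟩, ⟨e, e⟩⟩⟩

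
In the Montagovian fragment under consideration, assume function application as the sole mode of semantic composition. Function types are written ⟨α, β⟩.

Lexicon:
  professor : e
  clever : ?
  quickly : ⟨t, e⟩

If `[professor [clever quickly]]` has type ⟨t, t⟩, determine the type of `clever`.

[professor [clever quickly]] must have type ⟨t, t⟩. The sister professor has type e; that is not a function onto ⟨t, t⟩, so [clever quickly] must be the functor, of type ⟨e, ⟨t, t⟩⟩.
[clever quickly] must have type ⟨e, ⟨t, t⟩⟩. The sister quickly has type ⟨t, e⟩; that is not a function onto ⟨e, ⟨t, t⟩⟩, so clever must be the functor, of type ⟨⟨t, e⟩, ⟨e, ⟨t, t⟩⟩⟩.

⟨⟨t, e⟩, ⟨e, ⟨t, t⟩⟩⟩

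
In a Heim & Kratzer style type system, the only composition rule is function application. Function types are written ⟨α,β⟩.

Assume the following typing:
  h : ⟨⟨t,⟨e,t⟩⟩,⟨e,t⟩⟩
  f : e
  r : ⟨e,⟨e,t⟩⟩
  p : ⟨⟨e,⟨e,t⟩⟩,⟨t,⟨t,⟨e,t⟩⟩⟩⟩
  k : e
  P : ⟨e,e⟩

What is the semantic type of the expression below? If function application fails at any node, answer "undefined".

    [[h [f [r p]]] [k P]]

undefined

[r p]: functor p : ⟨⟨e,⟨e,t⟩⟩,⟨t,⟨t,⟨e,t⟩⟩⟩⟩, argument r : ⟨e,⟨e,t⟩⟩; result ⟨t,⟨t,⟨e,t⟩⟩⟩.
[f [r p]]: e with ⟨t,⟨t,⟨e,t⟩⟩⟩ — neither is a function whose domain matches the other; composition fails here.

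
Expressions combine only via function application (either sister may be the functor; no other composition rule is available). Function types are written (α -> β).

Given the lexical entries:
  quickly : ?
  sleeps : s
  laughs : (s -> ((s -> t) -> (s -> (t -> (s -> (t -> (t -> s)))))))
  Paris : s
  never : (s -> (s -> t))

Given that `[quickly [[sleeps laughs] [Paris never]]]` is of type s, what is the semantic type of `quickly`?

((s -> (t -> (s -> (t -> (t -> s))))) -> s)

[quickly [[sleeps laughs] [Paris never]]] is required to be s. [[sleeps laughs] [Paris never]] : (s -> (t -> (s -> (t -> (t -> s))))) cannot yield s as functor, so quickly : ((s -> (t -> (s -> (t -> (t -> s))))) -> s).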